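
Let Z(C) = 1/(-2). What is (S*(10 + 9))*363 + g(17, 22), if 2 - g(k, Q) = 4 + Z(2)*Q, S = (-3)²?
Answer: 62082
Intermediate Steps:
Z(C) = -½
S = 9
g(k, Q) = -2 + Q/2 (g(k, Q) = 2 - (4 - Q/2) = 2 + (-4 + Q/2) = -2 + Q/2)
(S*(10 + 9))*363 + g(17, 22) = (9*(10 + 9))*363 + (-2 + (½)*22) = (9*19)*363 + (-2 + 11) = 171*363 + 9 = 62073 + 9 = 62082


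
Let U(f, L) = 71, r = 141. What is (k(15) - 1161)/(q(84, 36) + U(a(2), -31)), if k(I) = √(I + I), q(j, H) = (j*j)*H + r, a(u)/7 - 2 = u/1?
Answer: -1161/254228 + √30/254228 ≈ -0.0045452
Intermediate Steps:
a(u) = 14 + 7*u (a(u) = 14 + 7*(u/1) = 14 + 7*(u*1) = 14 + 7*u)
q(j, H) = 141 + H*j² (q(j, H) = (j*j)*H + 141 = j²*H + 141 = H*j² + 141 = 141 + H*j²)
k(I) = √2*√I (k(I) = √(2*I) = √2*√I)
(k(15) - 1161)/(q(84, 36) + U(a(2), -31)) = (√2*√15 - 1161)/((141 + 36*84²) + 71) = (√30 - 1161)/((141 + 36*7056) + 71) = (-1161 + √30)/((141 + 254016) + 71) = (-1161 + √30)/(254157 + 71) = (-1161 + √30)/254228 = (-1161 + √30)*(1/254228) = -1161/254228 + √30/254228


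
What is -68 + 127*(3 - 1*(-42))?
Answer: 5647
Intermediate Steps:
-68 + 127*(3 - 1*(-42)) = -68 + 127*(3 + 42) = -68 + 127*45 = -68 + 5715 = 5647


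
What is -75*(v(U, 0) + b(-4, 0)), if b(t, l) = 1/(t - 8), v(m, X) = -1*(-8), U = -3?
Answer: -2375/4 ≈ -593.75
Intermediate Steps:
v(m, X) = 8
b(t, l) = 1/(-8 + t)
-75*(v(U, 0) + b(-4, 0)) = -75*(8 + 1/(-8 - 4)) = -75*(8 + 1/(-12)) = -75*(8 - 1/12) = -75*95/12 = -2375/4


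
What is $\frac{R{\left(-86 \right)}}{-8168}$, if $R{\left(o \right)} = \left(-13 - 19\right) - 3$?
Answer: $\frac{35}{8168} \approx 0.004285$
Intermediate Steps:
$R{\left(o \right)} = -35$ ($R{\left(o \right)} = -32 - 3 = -35$)
$\frac{R{\left(-86 \right)}}{-8168} = - \frac{35}{-8168} = \left(-35\right) \left(- \frac{1}{8168}\right) = \frac{35}{8168}$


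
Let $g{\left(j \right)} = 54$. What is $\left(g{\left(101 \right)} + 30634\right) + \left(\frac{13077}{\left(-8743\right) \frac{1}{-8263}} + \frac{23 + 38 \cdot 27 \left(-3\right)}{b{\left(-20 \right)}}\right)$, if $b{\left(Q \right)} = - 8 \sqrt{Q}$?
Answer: $\frac{376360435}{8743} - \frac{611 i \sqrt{5}}{16} \approx 43047.0 - 85.39 i$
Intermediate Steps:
$\left(g{\left(101 \right)} + 30634\right) + \left(\frac{13077}{\left(-8743\right) \frac{1}{-8263}} + \frac{23 + 38 \cdot 27 \left(-3\right)}{b{\left(-20 \right)}}\right) = \left(54 + 30634\right) + \left(\frac{13077}{\left(-8743\right) \frac{1}{-8263}} + \frac{23 + 38 \cdot 27 \left(-3\right)}{\left(-8\right) \sqrt{-20}}\right) = 30688 + \left(\frac{13077}{\left(-8743\right) \left(- \frac{1}{8263}\right)} + \frac{23 + 38 \left(-81\right)}{\left(-8\right) 2 i \sqrt{5}}\right) = 30688 + \left(\frac{13077}{\frac{8743}{8263}} + \frac{23 - 3078}{\left(-16\right) i \sqrt{5}}\right) = 30688 + \left(13077 \cdot \frac{8263}{8743} - 3055 \frac{i \sqrt{5}}{80}\right) = 30688 + \left(\frac{108055251}{8743} - \frac{611 i \sqrt{5}}{16}\right) = \frac{376360435}{8743} - \frac{611 i \sqrt{5}}{16}$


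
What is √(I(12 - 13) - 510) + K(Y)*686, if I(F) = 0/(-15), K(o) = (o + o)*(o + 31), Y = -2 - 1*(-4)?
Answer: 90552 + I*√510 ≈ 90552.0 + 22.583*I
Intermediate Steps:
Y = 2 (Y = -2 + 4 = 2)
K(o) = 2*o*(31 + o) (K(o) = (2*o)*(31 + o) = 2*o*(31 + o))
I(F) = 0 (I(F) = 0*(-1/15) = 0)
√(I(12 - 13) - 510) + K(Y)*686 = √(0 - 510) + (2*2*(31 + 2))*686 = √(-510) + (2*2*33)*686 = I*√510 + 132*686 = I*√510 + 90552 = 90552 + I*√510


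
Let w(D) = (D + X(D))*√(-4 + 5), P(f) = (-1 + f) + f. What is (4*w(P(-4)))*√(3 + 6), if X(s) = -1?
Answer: -120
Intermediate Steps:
P(f) = -1 + 2*f
w(D) = -1 + D (w(D) = (D - 1)*√(-4 + 5) = (-1 + D)*√1 = (-1 + D)*1 = -1 + D)
(4*w(P(-4)))*√(3 + 6) = (4*(-1 + (-1 + 2*(-4))))*√(3 + 6) = (4*(-1 + (-1 - 8)))*√9 = (4*(-1 - 9))*3 = (4*(-10))*3 = -40*3 = -120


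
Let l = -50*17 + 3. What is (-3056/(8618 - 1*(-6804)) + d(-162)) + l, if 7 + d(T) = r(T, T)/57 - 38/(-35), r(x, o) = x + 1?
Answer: -13167259849/15383445 ≈ -855.94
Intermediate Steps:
r(x, o) = 1 + x
d(T) = -11764/1995 + T/57 (d(T) = -7 + ((1 + T)/57 - 38/(-35)) = -7 + ((1 + T)*(1/57) - 38*(-1/35)) = -7 + ((1/57 + T/57) + 38/35) = -7 + (2201/1995 + T/57) = -11764/1995 + T/57)
l = -847 (l = -850 + 3 = -847)
(-3056/(8618 - 1*(-6804)) + d(-162)) + l = (-3056/(8618 - 1*(-6804)) + (-11764/1995 + (1/57)*(-162))) - 847 = (-3056/(8618 + 6804) + (-11764/1995 - 54/19)) - 847 = (-3056/15422 - 17434/1995) - 847 = (-3056*1/15422 - 17434/1995) - 847 = (-1528/7711 - 17434/1995) - 847 = -137481934/15383445 - 847 = -13167259849/15383445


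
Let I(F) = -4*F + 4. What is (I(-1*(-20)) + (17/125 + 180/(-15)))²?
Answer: 120626289/15625 ≈ 7720.1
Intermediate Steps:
I(F) = 4 - 4*F
(I(-1*(-20)) + (17/125 + 180/(-15)))² = ((4 - (-4)*(-20)) + (17/125 + 180/(-15)))² = ((4 - 4*20) + (17*(1/125) + 180*(-1/15)))² = ((4 - 80) + (17/125 - 12))² = (-76 - 1483/125)² = (-10983/125)² = 120626289/15625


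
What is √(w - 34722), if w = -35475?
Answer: I*√70197 ≈ 264.95*I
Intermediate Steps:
√(w - 34722) = √(-35475 - 34722) = √(-70197) = I*√70197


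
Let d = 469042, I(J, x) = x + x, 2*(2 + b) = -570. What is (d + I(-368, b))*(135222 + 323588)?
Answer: 214937803080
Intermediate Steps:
b = -287 (b = -2 + (1/2)*(-570) = -2 - 285 = -287)
I(J, x) = 2*x
(d + I(-368, b))*(135222 + 323588) = (469042 + 2*(-287))*(135222 + 323588) = (469042 - 574)*458810 = 468468*458810 = 214937803080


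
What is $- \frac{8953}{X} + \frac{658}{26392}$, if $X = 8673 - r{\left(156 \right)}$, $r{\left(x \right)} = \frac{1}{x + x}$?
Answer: $- \frac{35970596081}{35708046100} \approx -1.0074$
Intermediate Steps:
$r{\left(x \right)} = \frac{1}{2 x}$
$X = \frac{2705975}{312}$ ($X = 8673 - \frac{1}{2 \cdot 156} = 8673 - \frac{1}{2} \cdot \frac{1}{156} = 8673 - \frac{1}{312} = \frac{2705975}{312} \approx 8673.0$)
$- \frac{8953}{X} + \frac{658}{26392} = - \frac{8953}{\frac{2705975}{312}} + \frac{658}{26392} = \left(-8953\right) \frac{312}{2705975} + 658 \cdot \frac{1}{26392} = - \frac{2793336}{2705975} + \frac{329}{13196} = - \frac{35970596081}{35708046100}$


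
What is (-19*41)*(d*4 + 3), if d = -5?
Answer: 13243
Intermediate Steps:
(-19*41)*(d*4 + 3) = (-19*41)*(-5*4 + 3) = -779*(-20 + 3) = -779*(-17) = 13243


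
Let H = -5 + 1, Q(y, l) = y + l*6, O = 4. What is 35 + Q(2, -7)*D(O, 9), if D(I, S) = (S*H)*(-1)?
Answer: -1405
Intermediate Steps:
Q(y, l) = y + 6*l
H = -4
D(I, S) = 4*S (D(I, S) = (S*(-4))*(-1) = -4*S*(-1) = 4*S)
35 + Q(2, -7)*D(O, 9) = 35 + (2 + 6*(-7))*(4*9) = 35 + (2 - 42)*36 = 35 - 40*36 = 35 - 1440 = -1405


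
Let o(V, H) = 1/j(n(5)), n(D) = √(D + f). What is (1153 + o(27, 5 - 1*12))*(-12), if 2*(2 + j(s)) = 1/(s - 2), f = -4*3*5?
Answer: -13290684/961 - 24*I*√55/961 ≈ -13830.0 - 0.18521*I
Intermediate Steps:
f = -60 (f = -12*5 = -60)
n(D) = √(-60 + D) (n(D) = √(D - 60) = √(-60 + D))
j(s) = -2 + 1/(2*(-2 + s)) (j(s) = -2 + 1/(2*(s - 2)) = -2 + 1/(2*(-2 + s)))
o(V, H) = 2*(-2 + I*√55)/(9 - 4*I*√55) (o(V, H) = 1/((9 - 4*√(-60 + 5))/(2*(-2 + √(-60 + 5)))) = 1/((9 - 4*I*√55)/(2*(-2 + √(-55)))) = 1/((9 - 4*I*√55)/(2*(-2 + I*√55))) = 2*(-2 + I*√55)/(9 - 4*I*√55))
(1153 + o(27, 5 - 1*12))*(-12) = (1153 + (-476/961 + 2*I*√55/961))*(-12) = (1107557/961 + 2*I*√55/961)*(-12) = -13290684/961 - 24*I*√55/961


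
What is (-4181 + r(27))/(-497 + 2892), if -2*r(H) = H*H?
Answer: -9091/4790 ≈ -1.8979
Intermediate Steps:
r(H) = -H²/2 (r(H) = -H*H/2 = -H²/2)
(-4181 + r(27))/(-497 + 2892) = (-4181 - ½*27²)/(-497 + 2892) = (-4181 - ½*729)/2395 = (-4181 - 729/2)*(1/2395) = -9091/2*1/2395 = -9091/4790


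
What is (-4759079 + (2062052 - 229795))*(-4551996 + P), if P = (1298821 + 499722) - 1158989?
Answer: 11451021319324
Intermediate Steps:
P = 639554 (P = 1798543 - 1158989 = 639554)
(-4759079 + (2062052 - 229795))*(-4551996 + P) = (-4759079 + (2062052 - 229795))*(-4551996 + 639554) = (-4759079 + 1832257)*(-3912442) = -2926822*(-3912442) = 11451021319324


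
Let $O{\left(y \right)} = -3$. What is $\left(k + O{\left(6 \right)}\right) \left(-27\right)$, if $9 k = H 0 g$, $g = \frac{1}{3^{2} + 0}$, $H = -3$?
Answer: $81$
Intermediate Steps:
$g = \frac{1}{9}$ ($g = \frac{1}{9 + 0} = \frac{1}{9} \approx 0.11111$)
$k = 0$ ($k = \frac{\left(-3\right) 0 \cdot \frac{1}{9}}{9} = \frac{0 \cdot \frac{1}{9}}{9} = \frac{1}{9} \cdot 0 = 0$)
$\left(k + O{\left(6 \right)}\right) \left(-27\right) = \left(0 - 3\right) \left(-27\right) = \left(-3\right) \left(-27\right) = 81$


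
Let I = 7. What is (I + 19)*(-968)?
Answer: -25168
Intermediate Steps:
(I + 19)*(-968) = (7 + 19)*(-968) = 26*(-968) = -25168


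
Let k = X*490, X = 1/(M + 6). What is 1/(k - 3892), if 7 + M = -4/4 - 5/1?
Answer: -1/3962 ≈ -0.00025240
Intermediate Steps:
M = -13 (M = -7 + (-4/4 - 5/1) = -7 + (-4*1/4 - 5*1) = -7 + (-1 - 5) = -7 - 6 = -13)
X = -1/7 (X = 1/(-13 + 6) = 1/(-7) = -1/7 ≈ -0.14286)
k = -70 (k = -1/7*490 = -70)
1/(k - 3892) = 1/(-70 - 3892) = 1/(-3962) = -1/3962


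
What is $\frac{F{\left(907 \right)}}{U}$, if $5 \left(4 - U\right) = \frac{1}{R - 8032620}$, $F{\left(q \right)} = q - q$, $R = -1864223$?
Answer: $0$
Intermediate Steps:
$F{\left(q \right)} = 0$
$U = \frac{197936861}{49484215}$ ($U = 4 - \frac{1}{5 \left(-1864223 - 8032620\right)} = 4 - \frac{1}{5 \left(-9896843\right)} = 4 - - \frac{1}{49484215} = 4 + \frac{1}{49484215} = \frac{197936861}{49484215} \approx 4.0$)
$\frac{F{\left(907 \right)}}{U} = \frac{0}{\frac{197936861}{49484215}} = 0 \cdot \frac{49484215}{197936861} = 0$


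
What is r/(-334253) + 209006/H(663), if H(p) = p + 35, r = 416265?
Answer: 34785164774/116654297 ≈ 298.19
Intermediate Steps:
H(p) = 35 + p
r/(-334253) + 209006/H(663) = 416265/(-334253) + 209006/(35 + 663) = 416265*(-1/334253) + 209006/698 = -416265/334253 + 209006*(1/698) = -416265/334253 + 104503/349 = 34785164774/116654297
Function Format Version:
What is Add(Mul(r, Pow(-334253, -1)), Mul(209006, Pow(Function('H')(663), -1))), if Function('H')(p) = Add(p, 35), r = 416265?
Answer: Rational(34785164774, 116654297) ≈ 298.19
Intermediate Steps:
Function('H')(p) = Add(35, p)
Add(Mul(r, Pow(-334253, -1)), Mul(209006, Pow(Function('H')(663), -1))) = Add(Mul(416265, Pow(-334253, -1)), Mul(209006, Pow(Add(35, 663), -1))) = Add(Mul(416265, Rational(-1, 334253)), Mul(209006, Pow(698, -1))) = Add(Rational(-416265, 334253), Mul(209006, Rational(1, 698))) = Add(Rational(-416265, 334253), Rational(104503, 349)) = Rational(34785164774, 116654297)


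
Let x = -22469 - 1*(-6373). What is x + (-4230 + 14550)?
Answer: -5776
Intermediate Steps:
x = -16096 (x = -22469 + 6373 = -16096)
x + (-4230 + 14550) = -16096 + (-4230 + 14550) = -16096 + 10320 = -5776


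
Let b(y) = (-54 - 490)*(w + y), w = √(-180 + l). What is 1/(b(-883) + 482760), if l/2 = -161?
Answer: 120389/115966660552 + 17*I*√502/28991665138 ≈ 1.0381e-6 + 1.3138e-8*I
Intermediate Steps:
l = -322 (l = 2*(-161) = -322)
w = I*√502 (w = √(-180 - 322) = √(-502) = I*√502 ≈ 22.405*I)
b(y) = -544*y - 544*I*√502 (b(y) = (-54 - 490)*(I*√502 + y) = -544*(y + I*√502) = -544*y - 544*I*√502)
1/(b(-883) + 482760) = 1/((-544*(-883) - 544*I*√502) + 482760) = 1/((480352 - 544*I*√502) + 482760) = 1/(963112 - 544*I*√502)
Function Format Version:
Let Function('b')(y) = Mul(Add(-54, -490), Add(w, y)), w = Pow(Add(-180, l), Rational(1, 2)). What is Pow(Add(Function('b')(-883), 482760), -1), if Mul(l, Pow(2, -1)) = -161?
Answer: Add(Rational(120389, 115966660552), Mul(Rational(17, 28991665138), I, Pow(502, Rational(1, 2)))) ≈ Add(1.0381e-6, Mul(1.3138e-8, I))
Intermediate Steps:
l = -322 (l = Mul(2, -161) = -322)
w = Mul(I, Pow(502, Rational(1, 2))) (w = Pow(Add(-180, -322), Rational(1, 2)) = Pow(-502, Rational(1, 2)) = Mul(I, Pow(502, Rational(1, 2))) ≈ Mul(22.405, I))
Function('b')(y) = Add(Mul(-544, y), Mul(-544, I, Pow(502, Rational(1, 2)))) (Function('b')(y) = Mul(Add(-54, -490), Add(Mul(I, Pow(502, Rational(1, 2))), y)) = Mul(-544, Add(y, Mul(I, Pow(502, Rational(1, 2))))) = Add(Mul(-544, y), Mul(-544, I, Pow(502, Rational(1, 2)))))
Pow(Add(Function('b')(-883), 482760), -1) = Pow(Add(Add(Mul(-544, -883), Mul(-544, I, Pow(502, Rational(1, 2)))), 482760), -1) = Pow(Add(Add(480352, Mul(-544, I, Pow(502, Rational(1, 2)))), 482760), -1) = Pow(Add(963112, Mul(-544, I, Pow(502, Rational(1, 2)))), -1)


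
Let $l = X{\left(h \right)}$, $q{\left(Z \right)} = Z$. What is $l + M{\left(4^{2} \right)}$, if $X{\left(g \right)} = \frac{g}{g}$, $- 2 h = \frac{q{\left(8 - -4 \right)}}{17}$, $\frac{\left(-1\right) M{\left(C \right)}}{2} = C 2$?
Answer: $-63$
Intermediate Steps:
$M{\left(C \right)} = - 4 C$ ($M{\left(C \right)} = - 2 C 2 = - 2 \cdot 2 C = - 4 C$)
$h = - \frac{6}{17}$ ($h = - \frac{\left(8 - -4\right) \frac{1}{17}}{2} = - \frac{\left(8 + 4\right) \frac{1}{17}}{2} = - \frac{12 \cdot \frac{1}{17}}{2} = \left(- \frac{1}{2}\right) \frac{12}{17} = - \frac{6}{17} \approx -0.35294$)
$X{\left(g \right)} = 1$
$l = 1$
$l + M{\left(4^{2} \right)} = 1 - 4 \cdot 4^{2} = 1 - 64 = -63$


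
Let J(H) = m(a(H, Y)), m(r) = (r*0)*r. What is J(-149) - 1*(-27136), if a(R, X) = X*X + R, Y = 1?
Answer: 27136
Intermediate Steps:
a(R, X) = R + X**2 (a(R, X) = X**2 + R = R + X**2)
m(r) = 0 (m(r) = 0*r = 0)
J(H) = 0
J(-149) - 1*(-27136) = 0 - 1*(-27136) = 0 + 27136 = 27136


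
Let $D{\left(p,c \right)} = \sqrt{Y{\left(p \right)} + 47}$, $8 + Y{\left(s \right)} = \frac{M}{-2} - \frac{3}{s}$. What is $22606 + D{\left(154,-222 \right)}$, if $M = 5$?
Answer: $22606 + \frac{53 \sqrt{77}}{77} \approx 22612.0$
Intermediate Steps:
$Y{\left(s \right)} = - \frac{21}{2} - \frac{3}{s}$ ($Y{\left(s \right)} = -8 + \left(\frac{5}{-2} - \frac{3}{s}\right) = -8 + \left(5 \left(- \frac{1}{2}\right) - \frac{3}{s}\right) = -8 - \left(\frac{5}{2} + \frac{3}{s}\right) = - \frac{21}{2} - \frac{3}{s}$)
$D{\left(p,c \right)} = \sqrt{\frac{73}{2} - \frac{3}{p}}$ ($D{\left(p,c \right)} = \sqrt{\left(- \frac{21}{2} - \frac{3}{p}\right) + 47} = \sqrt{\frac{73}{2} - \frac{3}{p}}$)
$22606 + D{\left(154,-222 \right)} = 22606 + \frac{\sqrt{146 - \frac{12}{154}}}{2} = 22606 + \frac{\sqrt{146 - \frac{6}{77}}}{2} = 22606 + \frac{\sqrt{\frac{11236}{77}}}{2} = 22606 + \frac{\frac{106}{77} \sqrt{77}}{2} = 22606 + \frac{53 \sqrt{77}}{77}$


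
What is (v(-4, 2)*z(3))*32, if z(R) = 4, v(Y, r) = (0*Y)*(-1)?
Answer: 0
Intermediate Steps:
v(Y, r) = 0 (v(Y, r) = 0*(-1) = 0)
(v(-4, 2)*z(3))*32 = (0*4)*32 = 0*32 = 0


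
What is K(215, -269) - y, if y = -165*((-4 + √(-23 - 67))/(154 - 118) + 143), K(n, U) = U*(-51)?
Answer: 111887/3 + 55*I*√10/4 ≈ 37296.0 + 43.481*I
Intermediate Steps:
K(n, U) = -51*U
y = -70730/3 - 55*I*√10/4 (y = -165*((-4 + √(-90))/36 + 143) = -165*((-4 + 3*I*√10)*(1/36) + 143) = -165*((-⅑ + I*√10/12) + 143) = -165*(1286/9 + I*√10/12) = -70730/3 - 55*I*√10/4 ≈ -23577.0 - 43.481*I)
K(215, -269) - y = -51*(-269) - (-70730/3 - 55*I*√10/4) = 13719 + (70730/3 + 55*I*√10/4) = 111887/3 + 55*I*√10/4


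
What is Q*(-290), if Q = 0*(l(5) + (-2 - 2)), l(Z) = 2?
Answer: 0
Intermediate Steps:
Q = 0 (Q = 0*(2 + (-2 - 2)) = 0*(2 - 4) = 0*(-2) = 0)
Q*(-290) = 0*(-290) = 0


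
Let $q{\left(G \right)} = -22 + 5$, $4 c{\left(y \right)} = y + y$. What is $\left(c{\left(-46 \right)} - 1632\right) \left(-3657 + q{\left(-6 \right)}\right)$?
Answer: $6080470$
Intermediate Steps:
$c{\left(y \right)} = \frac{y}{2}$ ($c{\left(y \right)} = \frac{y + y}{4} = \frac{2 y}{4} = \frac{y}{2}$)
$q{\left(G \right)} = -17$
$\left(c{\left(-46 \right)} - 1632\right) \left(-3657 + q{\left(-6 \right)}\right) = \left(\frac{1}{2} \left(-46\right) - 1632\right) \left(-3657 - 17\right) = \left(-23 - 1632\right) \left(-3674\right) = \left(-1655\right) \left(-3674\right) = 6080470$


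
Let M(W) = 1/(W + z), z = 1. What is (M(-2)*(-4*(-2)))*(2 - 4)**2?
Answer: -32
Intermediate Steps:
M(W) = 1/(1 + W) (M(W) = 1/(W + 1) = 1/(1 + W))
(M(-2)*(-4*(-2)))*(2 - 4)**2 = ((-4*(-2))/(1 - 2))*(2 - 4)**2 = (8/(-1))*(-2)**2 = -1*8*4 = -8*4 = -32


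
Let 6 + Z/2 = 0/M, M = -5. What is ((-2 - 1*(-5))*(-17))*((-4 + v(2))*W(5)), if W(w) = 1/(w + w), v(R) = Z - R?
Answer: 459/5 ≈ 91.800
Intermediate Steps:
Z = -12 (Z = -12 + 2*(0/(-5)) = -12 + 2*(0*(-⅕)) = -12 + 2*0 = -12 + 0 = -12)
v(R) = -12 - R
W(w) = 1/(2*w)
((-2 - 1*(-5))*(-17))*((-4 + v(2))*W(5)) = ((-2 - 1*(-5))*(-17))*((-4 + (-12 - 1*2))*((½)/5)) = ((-2 + 5)*(-17))*((-4 + (-12 - 2))*((½)*(⅕))) = (3*(-17))*((-4 - 14)*(⅒)) = -(-918)/10 = -51*(-9/5) = 459/5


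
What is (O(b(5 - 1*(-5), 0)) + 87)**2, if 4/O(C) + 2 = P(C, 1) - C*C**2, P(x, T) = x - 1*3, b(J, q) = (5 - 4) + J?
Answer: 13287403441/1755625 ≈ 7568.5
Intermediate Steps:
b(J, q) = 1 + J
P(x, T) = -3 + x (P(x, T) = x - 3 = -3 + x)
O(C) = 4/(-5 + C - C**3) (O(C) = 4/(-2 + ((-3 + C) - C*C**2)) = 4/(-2 + ((-3 + C) - C**3)) = 4/(-2 + (-3 + C - C**3)) = 4/(-5 + C - C**3))
(O(b(5 - 1*(-5), 0)) + 87)**2 = (-4/(5 + (1 + (5 - 1*(-5)))**3 - (1 + (5 - 1*(-5)))) + 87)**2 = (-4/(5 + (1 + (5 + 5))**3 - (1 + (5 + 5))) + 87)**2 = (-4/(5 + (1 + 10)**3 - (1 + 10)) + 87)**2 = (-4/(5 + 11**3 - 1*11) + 87)**2 = (-4/(5 + 1331 - 11) + 87)**2 = (-4/1325 + 87)**2 = (115271/1325)**2 = 13287403441/1755625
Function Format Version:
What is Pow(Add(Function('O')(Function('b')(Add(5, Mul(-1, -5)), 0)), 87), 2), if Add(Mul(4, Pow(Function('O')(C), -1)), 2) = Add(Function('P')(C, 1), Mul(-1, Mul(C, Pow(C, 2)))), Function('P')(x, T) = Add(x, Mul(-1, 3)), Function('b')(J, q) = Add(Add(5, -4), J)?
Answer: Rational(13287403441, 1755625) ≈ 7568.5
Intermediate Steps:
Function('b')(J, q) = Add(1, J)
Function('P')(x, T) = Add(-3, x) (Function('P')(x, T) = Add(x, -3) = Add(-3, x))
Function('O')(C) = Mul(4, Pow(Add(-5, C, Mul(-1, Pow(C, 3))), -1)) (Function('O')(C) = Mul(4, Pow(Add(-2, Add(Add(-3, C), Mul(-1, Mul(C, Pow(C, 2))))), -1)) = Mul(4, Pow(Add(-2, Add(Add(-3, C), Mul(-1, Pow(C, 3)))), -1)) = Mul(4, Pow(Add(-2, Add(-3, C, Mul(-1, Pow(C, 3)))), -1)) = Mul(4, Pow(Add(-5, C, Mul(-1, Pow(C, 3))), -1)))
Pow(Add(Function('O')(Function('b')(Add(5, Mul(-1, -5)), 0)), 87), 2) = Pow(Add(Mul(-4, Pow(Add(5, Pow(Add(1, Add(5, Mul(-1, -5))), 3), Mul(-1, Add(1, Add(5, Mul(-1, -5))))), -1)), 87), 2) = Pow(Add(Mul(-4, Pow(Add(5, Pow(Add(1, Add(5, 5)), 3), Mul(-1, Add(1, Add(5, 5)))), -1)), 87), 2) = Pow(Add(Mul(-4, Pow(Add(5, Pow(Add(1, 10), 3), Mul(-1, Add(1, 10))), -1)), 87), 2) = Pow(Add(Mul(-4, Pow(Add(5, Pow(11, 3), Mul(-1, 11)), -1)), 87), 2) = Pow(Add(Mul(-4, Pow(Add(5, 1331, -11), -1)), 87), 2) = Pow(Add(Mul(-4, Pow(1325, -1)), 87), 2) = Pow(Add(Mul(-4, Rational(1, 1325)), 87), 2) = Pow(Add(Rational(-4, 1325), 87), 2) = Pow(Rational(115271, 1325), 2) = Rational(13287403441, 1755625)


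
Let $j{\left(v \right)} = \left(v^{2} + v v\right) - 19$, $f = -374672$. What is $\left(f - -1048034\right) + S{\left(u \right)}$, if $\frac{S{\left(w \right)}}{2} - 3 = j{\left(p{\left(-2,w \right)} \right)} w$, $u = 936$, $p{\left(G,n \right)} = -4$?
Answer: $697704$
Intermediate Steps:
$j{\left(v \right)} = -19 + 2 v^{2}$ ($j{\left(v \right)} = \left(v^{2} + v^{2}\right) - 19 = 2 v^{2} - 19 = -19 + 2 v^{2}$)
$S{\left(w \right)} = 6 + 26 w$ ($S{\left(w \right)} = 6 + 2 \left(-19 + 2 \left(-4\right)^{2}\right) w = 6 + 2 \left(-19 + 2 \cdot 16\right) w = 6 + 2 \left(-19 + 32\right) w = 6 + 2 \cdot 13 w = 6 + 26 w$)
$\left(f - -1048034\right) + S{\left(u \right)} = \left(-374672 - -1048034\right) + \left(6 + 26 \cdot 936\right) = \left(-374672 + 1048034\right) + \left(6 + 24336\right) = 673362 + 24342 = 697704$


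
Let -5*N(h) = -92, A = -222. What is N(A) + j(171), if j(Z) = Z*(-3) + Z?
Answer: -1618/5 ≈ -323.60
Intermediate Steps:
N(h) = 92/5 (N(h) = -1/5*(-92) = 92/5)
j(Z) = -2*Z (j(Z) = -3*Z + Z = -2*Z)
N(A) + j(171) = 92/5 - 2*171 = 92/5 - 342 = -1618/5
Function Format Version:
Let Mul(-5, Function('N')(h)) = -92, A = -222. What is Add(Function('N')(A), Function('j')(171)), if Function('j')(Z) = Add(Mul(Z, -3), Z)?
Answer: Rational(-1618, 5) ≈ -323.60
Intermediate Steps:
Function('N')(h) = Rational(92, 5) (Function('N')(h) = Mul(Rational(-1, 5), -92) = Rational(92, 5))
Function('j')(Z) = Mul(-2, Z) (Function('j')(Z) = Add(Mul(-3, Z), Z) = Mul(-2, Z))
Add(Function('N')(A), Function('j')(171)) = Add(Rational(92, 5), Mul(-2, 171)) = Add(Rational(92, 5), -342) = Rational(-1618, 5)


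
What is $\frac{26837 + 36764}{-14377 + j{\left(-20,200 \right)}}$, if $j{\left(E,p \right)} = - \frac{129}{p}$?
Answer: $- \frac{12720200}{2875529} \approx -4.4236$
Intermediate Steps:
$\frac{26837 + 36764}{-14377 + j{\left(-20,200 \right)}} = \frac{26837 + 36764}{-14377 - \frac{129}{200}} = \frac{63601}{-14377 - \frac{129}{200}} = \frac{63601}{- \frac{2875529}{200}} = 63601 \left(- \frac{200}{2875529}\right) = - \frac{12720200}{2875529}$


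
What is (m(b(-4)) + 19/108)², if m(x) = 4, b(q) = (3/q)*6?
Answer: 203401/11664 ≈ 17.438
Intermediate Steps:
b(q) = 18/q
(m(b(-4)) + 19/108)² = (4 + 19/108)² = (451/108)² = 203401/11664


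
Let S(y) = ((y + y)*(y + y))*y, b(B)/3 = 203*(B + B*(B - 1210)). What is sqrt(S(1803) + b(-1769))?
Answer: sqrt(26653096446) ≈ 1.6326e+5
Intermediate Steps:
b(B) = 609*B + 609*B*(-1210 + B) (b(B) = 3*(203*(B + B*(B - 1210))) = 3*(203*(B + B*(-1210 + B))) = 3*(203*B + 203*B*(-1210 + B)) = 609*B + 609*B*(-1210 + B))
S(y) = 4*y**3 (S(y) = ((2*y)*(2*y))*y = (4*y**2)*y = 4*y**3)
sqrt(S(1803) + b(-1769)) = sqrt(4*1803**3 + 609*(-1769)*(-1209 - 1769)) = sqrt(4*5861208627 + 609*(-1769)*(-2978)) = sqrt(23444834508 + 3208261938) = sqrt(26653096446)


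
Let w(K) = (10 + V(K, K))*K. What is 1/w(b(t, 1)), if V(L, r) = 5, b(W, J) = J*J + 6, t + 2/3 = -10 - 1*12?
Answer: 1/105 ≈ 0.0095238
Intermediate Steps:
t = -68/3 (t = -⅔ + (-10 - 1*12) = -⅔ + (-10 - 12) = -⅔ - 22 = -68/3 ≈ -22.667)
b(W, J) = 6 + J² (b(W, J) = J² + 6 = 6 + J²)
w(K) = 15*K (w(K) = (10 + 5)*K = 15*K)
1/w(b(t, 1)) = 1/(15*(6 + 1²)) = 1/(15*(6 + 1)) = 1/(15*7) = 1/105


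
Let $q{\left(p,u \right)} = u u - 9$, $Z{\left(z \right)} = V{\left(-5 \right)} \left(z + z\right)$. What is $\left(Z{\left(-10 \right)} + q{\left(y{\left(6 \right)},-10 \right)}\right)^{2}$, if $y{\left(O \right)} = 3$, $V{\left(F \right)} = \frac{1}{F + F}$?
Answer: $8649$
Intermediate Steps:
$V{\left(F \right)} = \frac{1}{2 F}$
$Z{\left(z \right)} = - \frac{z}{5}$ ($Z{\left(z \right)} = \frac{1}{2 \left(-5\right)} \left(z + z\right) = \frac{1}{2} \left(- \frac{1}{5}\right) 2 z = - \frac{2 z}{10} = - \frac{z}{5}$)
$q{\left(p,u \right)} = -9 + u^{2}$ ($q{\left(p,u \right)} = u^{2} - 9 = -9 + u^{2}$)
$\left(Z{\left(-10 \right)} + q{\left(y{\left(6 \right)},-10 \right)}\right)^{2} = \left(\left(- \frac{1}{5}\right) \left(-10\right) - \left(9 - \left(-10\right)^{2}\right)\right)^{2} = \left(2 + \left(-9 + 100\right)\right)^{2} = \left(2 + 91\right)^{2} = 93^{2} = 8649$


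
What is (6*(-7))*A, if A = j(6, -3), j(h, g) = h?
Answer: -252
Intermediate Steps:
A = 6
(6*(-7))*A = (6*(-7))*6 = -42*6 = -252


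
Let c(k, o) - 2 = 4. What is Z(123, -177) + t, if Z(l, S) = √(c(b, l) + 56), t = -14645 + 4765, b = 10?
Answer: -9880 + √62 ≈ -9872.1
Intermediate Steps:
c(k, o) = 6 (c(k, o) = 2 + 4 = 6)
t = -9880
Z(l, S) = √62 (Z(l, S) = √(6 + 56) = √62)
Z(123, -177) + t = √62 - 9880 = -9880 + √62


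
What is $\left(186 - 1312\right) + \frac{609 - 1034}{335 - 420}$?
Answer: $-1121$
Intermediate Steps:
$\left(186 - 1312\right) + \frac{609 - 1034}{335 - 420} = -1126 - \frac{425}{-85} = -1126 - -5 = -1126 + 5 = -1121$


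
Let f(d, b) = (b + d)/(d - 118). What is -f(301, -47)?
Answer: -254/183 ≈ -1.3880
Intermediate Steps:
f(d, b) = (b + d)/(-118 + d)
-f(301, -47) = -(-47 + 301)/(-118 + 301) = -254/183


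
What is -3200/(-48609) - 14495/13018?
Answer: -662929855/632791962 ≈ -1.0476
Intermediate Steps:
-3200/(-48609) - 14495/13018 = -3200*(-1/48609) - 14495*1/13018 = 3200/48609 - 14495/13018 = -662929855/632791962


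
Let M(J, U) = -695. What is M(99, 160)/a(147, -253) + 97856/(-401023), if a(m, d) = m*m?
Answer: -341897327/1237958001 ≈ -0.27618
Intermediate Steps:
a(m, d) = m²
M(99, 160)/a(147, -253) + 97856/(-401023) = -695/(147²) + 97856/(-401023) = -695/21609 + 97856*(-1/401023) = -695*1/21609 - 97856/401023 = -695/21609 - 97856/401023 = -341897327/1237958001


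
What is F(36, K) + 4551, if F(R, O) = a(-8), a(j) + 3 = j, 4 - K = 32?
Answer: 4540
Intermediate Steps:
K = -28 (K = 4 - 1*32 = 4 - 32 = -28)
a(j) = -3 + j
F(R, O) = -11 (F(R, O) = -3 - 8 = -11)
F(36, K) + 4551 = -11 + 4551 = 4540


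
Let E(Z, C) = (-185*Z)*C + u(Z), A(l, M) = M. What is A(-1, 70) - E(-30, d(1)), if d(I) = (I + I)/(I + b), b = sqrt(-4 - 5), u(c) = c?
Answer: -1010 + 3330*I ≈ -1010.0 + 3330.0*I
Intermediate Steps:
b = 3*I (b = sqrt(-9) = 3*I ≈ 3.0*I)
d(I) = 2*I/(I + 3*I) (d(I) = (I + I)/(I + 3*I) = (2*I)/(I + 3*I) = 2*I/(I + 3*I))
E(Z, C) = Z - 185*C*Z (E(Z, C) = (-185*Z)*C + Z = -185*C*Z + Z = Z - 185*C*Z)
A(-1, 70) - E(-30, d(1)) = 70 - (-30)*(1 - 370/(1 + 3*I)) = 70 - (-30)*(1 - 370*(1 - 3*I)/10) = 70 - (-30)*(1 - 37*(1 - 3*I)) = 70 - (-30 + 1110*(1 - 3*I)) = 70 + (30 - 1110*(1 - 3*I)) = 100 - 1110*(1 - 3*I)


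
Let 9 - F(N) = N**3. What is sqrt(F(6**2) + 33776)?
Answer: I*sqrt(12871) ≈ 113.45*I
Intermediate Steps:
F(N) = 9 - N**3
sqrt(F(6**2) + 33776) = sqrt((9 - (6**2)**3) + 33776) = sqrt((9 - 1*36**3) + 33776) = sqrt((9 - 1*46656) + 33776) = sqrt((9 - 46656) + 33776) = sqrt(-46647 + 33776) = sqrt(-12871) = I*sqrt(12871)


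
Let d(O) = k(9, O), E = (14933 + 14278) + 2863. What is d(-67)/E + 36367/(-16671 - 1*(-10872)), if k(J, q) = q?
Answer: -1166823691/185997126 ≈ -6.2733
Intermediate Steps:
E = 32074 (E = 29211 + 2863 = 32074)
d(O) = O
d(-67)/E + 36367/(-16671 - 1*(-10872)) = -67/32074 + 36367/(-16671 - 1*(-10872)) = -67*1/32074 + 36367/(-16671 + 10872) = -67/32074 + 36367/(-5799) = -67/32074 + 36367*(-1/5799) = -67/32074 - 36367/5799 = -1166823691/185997126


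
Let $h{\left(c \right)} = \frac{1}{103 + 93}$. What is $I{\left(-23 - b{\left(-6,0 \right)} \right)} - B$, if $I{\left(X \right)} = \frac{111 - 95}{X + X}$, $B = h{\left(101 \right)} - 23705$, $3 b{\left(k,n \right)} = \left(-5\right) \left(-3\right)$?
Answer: $\frac{4646123}{196} \approx 23705.0$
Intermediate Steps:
$b{\left(k,n \right)} = 5$ ($b{\left(k,n \right)} = \frac{\left(-5\right) \left(-3\right)}{3} = \frac{1}{3} \cdot 15 = 5$)
$h{\left(c \right)} = \frac{1}{196}$
$B = - \frac{4646179}{196}$ ($B = \frac{1}{196} - 23705 = - \frac{4646179}{196} \approx -23705.0$)
$I{\left(X \right)} = \frac{8}{X}$ ($I{\left(X \right)} = \frac{16}{2 X} = 16 \frac{1}{2 X} = \frac{8}{X}$)
$I{\left(-23 - b{\left(-6,0 \right)} \right)} - B = \frac{8}{-23 - 5} - - \frac{4646179}{196} = \frac{8}{-23 - 5} + \frac{4646179}{196} = \frac{8}{-28} + \frac{4646179}{196} = 8 \left(- \frac{1}{28}\right) + \frac{4646179}{196} = - \frac{2}{7} + \frac{4646179}{196} = \frac{4646123}{196}$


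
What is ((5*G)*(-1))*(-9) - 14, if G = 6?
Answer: 256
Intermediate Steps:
((5*G)*(-1))*(-9) - 14 = ((5*6)*(-1))*(-9) - 14 = (30*(-1))*(-9) - 14 = -30*(-9) - 14 = 270 - 14 = 256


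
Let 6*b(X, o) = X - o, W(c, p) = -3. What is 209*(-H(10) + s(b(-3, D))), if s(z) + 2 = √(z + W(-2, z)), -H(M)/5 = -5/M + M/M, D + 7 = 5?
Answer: 209/2 + 209*I*√114/6 ≈ 104.5 + 371.92*I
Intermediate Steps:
D = -2 (D = -7 + 5 = -2)
b(X, o) = -o/6 + X/6 (b(X, o) = (X - o)/6 = -o/6 + X/6)
H(M) = -5 + 25/M (H(M) = -5*(-5/M + M/M) = -5*(-5/M + 1) = -5*(1 - 5/M) = -5 + 25/M)
s(z) = -2 + √(-3 + z) (s(z) = -2 + √(z - 3) = -2 + √(-3 + z))
209*(-H(10) + s(b(-3, D))) = 209*(-(-5 + 25/10) + (-2 + √(-3 + (-⅙*(-2) + (⅙)*(-3))))) = 209*(-(-5 + 25*(⅒)) + (-2 + √(-3 + (⅓ - ½)))) = 209*(-(-5 + 5/2) + (-2 + √(-3 - ⅙))) = 209*(-1*(-5/2) + (-2 + √(-19/6))) = 209*(5/2 + (-2 + I*√114/6)) = 209*(½ + I*√114/6) = 209/2 + 209*I*√114/6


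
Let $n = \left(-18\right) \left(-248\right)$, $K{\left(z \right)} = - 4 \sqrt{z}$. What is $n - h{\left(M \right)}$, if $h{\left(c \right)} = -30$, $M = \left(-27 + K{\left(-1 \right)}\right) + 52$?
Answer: $4494$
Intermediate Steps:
$M = 25 - 4 i$ ($M = \left(-27 - 4 \sqrt{-1}\right) + 52 = \left(-27 - 4 i\right) + 52 = 25 - 4 i \approx 25.0 - 4.0 i$)
$n = 4464$
$n - h{\left(M \right)} = 4464 - -30 = 4464 + 30 = 4494$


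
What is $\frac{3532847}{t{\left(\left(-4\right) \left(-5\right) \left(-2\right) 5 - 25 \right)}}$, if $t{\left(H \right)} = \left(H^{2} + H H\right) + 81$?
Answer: $\frac{3532847}{101331} \approx 34.864$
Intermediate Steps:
$t{\left(H \right)} = 81 + 2 H^{2}$ ($t{\left(H \right)} = \left(H^{2} + H^{2}\right) + 81 = 2 H^{2} + 81 = 81 + 2 H^{2}$)
$\frac{3532847}{t{\left(\left(-4\right) \left(-5\right) \left(-2\right) 5 - 25 \right)}} = \frac{3532847}{81 + 2 \left(\left(-4\right) \left(-5\right) \left(-2\right) 5 - 25\right)^{2}} = \frac{3532847}{81 + 2 \left(20 \left(-2\right) 5 - 25\right)^{2}} = \frac{3532847}{81 + 2 \left(\left(-40\right) 5 - 25\right)^{2}} = \frac{3532847}{81 + 2 \left(-200 - 25\right)^{2}} = \frac{3532847}{81 + 2 \left(-225\right)^{2}} = \frac{3532847}{81 + 2 \cdot 50625} = \frac{3532847}{81 + 101250} = \frac{3532847}{101331}$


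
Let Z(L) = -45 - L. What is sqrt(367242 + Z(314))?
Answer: sqrt(366883) ≈ 605.71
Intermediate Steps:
sqrt(367242 + Z(314)) = sqrt(367242 + (-45 - 1*314)) = sqrt(367242 + (-45 - 314)) = sqrt(367242 - 359) = sqrt(366883)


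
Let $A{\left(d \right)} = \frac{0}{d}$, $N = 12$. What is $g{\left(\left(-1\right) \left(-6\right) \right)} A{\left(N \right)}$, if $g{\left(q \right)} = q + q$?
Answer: $0$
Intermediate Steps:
$g{\left(q \right)} = 2 q$
$A{\left(d \right)} = 0$
$g{\left(\left(-1\right) \left(-6\right) \right)} A{\left(N \right)} = 2 \left(\left(-1\right) \left(-6\right)\right) 0 = 2 \cdot 6 \cdot 0 = 12 \cdot 0 = 0$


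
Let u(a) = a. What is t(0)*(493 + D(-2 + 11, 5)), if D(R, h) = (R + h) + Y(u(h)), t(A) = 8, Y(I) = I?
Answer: 4096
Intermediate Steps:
D(R, h) = R + 2*h (D(R, h) = (R + h) + h = R + 2*h)
t(0)*(493 + D(-2 + 11, 5)) = 8*(493 + ((-2 + 11) + 2*5)) = 8*(493 + (9 + 10)) = 8*(493 + 19) = 8*512 = 4096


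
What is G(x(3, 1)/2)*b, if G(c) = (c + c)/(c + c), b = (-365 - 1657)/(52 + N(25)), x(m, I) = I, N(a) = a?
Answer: -2022/77 ≈ -26.260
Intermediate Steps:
b = -2022/77 (b = (-365 - 1657)/(52 + 25) = -2022/77 ≈ -26.260)
G(c) = 1 (G(c) = (2*c)/((2*c)) = (2*c)*(1/(2*c)) = 1)
G(x(3, 1)/2)*b = 1*(-2022/77) = -2022/77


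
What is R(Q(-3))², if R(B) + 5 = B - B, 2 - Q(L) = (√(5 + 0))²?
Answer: 25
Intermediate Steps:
Q(L) = -3 (Q(L) = 2 - (√(5 + 0))² = 2 - (√5)² = 2 - 1*5 = 2 - 5 = -3)
R(B) = -5 (R(B) = -5 + (B - B) = -5 + 0 = -5)
R(Q(-3))² = (-5)² = 25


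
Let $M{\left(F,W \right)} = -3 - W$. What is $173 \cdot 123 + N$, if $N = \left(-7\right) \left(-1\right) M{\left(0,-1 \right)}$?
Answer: $21265$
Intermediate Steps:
$N = -14$ ($N = \left(-7\right) \left(-1\right) \left(-3 - -1\right) = 7 \left(-3 + 1\right) = 7 \left(-2\right) = -14$)
$173 \cdot 123 + N = 173 \cdot 123 - 14 = 21279 - 14 = 21265$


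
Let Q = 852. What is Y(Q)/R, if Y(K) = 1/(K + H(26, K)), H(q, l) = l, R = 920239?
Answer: 1/1568087256 ≈ 6.3772e-10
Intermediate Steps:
Y(K) = 1/(2*K) (Y(K) = 1/(K + K) = 1/(2*K))
Y(Q)/R = ((½)/852)/920239 = ((½)*(1/852))*(1/920239) = (1/1704)*(1/920239) = 1/1568087256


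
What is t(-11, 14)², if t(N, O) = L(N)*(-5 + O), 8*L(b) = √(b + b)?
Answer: -891/32 ≈ -27.844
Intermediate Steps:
L(b) = √2*√b/8 (L(b) = √(b + b)/8 = √(2*b)/8 = (√2*√b)/8 = √2*√b/8)
t(N, O) = √2*√N*(-5 + O)/8 (t(N, O) = (√2*√N/8)*(-5 + O) = √2*√N*(-5 + O)/8)
t(-11, 14)² = (√2*√(-11)*(-5 + 14)/8)² = ((⅛)*√2*(I*√11)*9)² = (9*I*√22/8)² = -891/32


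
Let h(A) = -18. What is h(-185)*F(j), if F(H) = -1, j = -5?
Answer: 18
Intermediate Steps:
h(-185)*F(j) = -18*(-1) = 18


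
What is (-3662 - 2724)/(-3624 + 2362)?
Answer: 3193/631 ≈ 5.0602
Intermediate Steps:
(-3662 - 2724)/(-3624 + 2362) = -6386/(-1262) = -6386*(-1/1262) = 3193/631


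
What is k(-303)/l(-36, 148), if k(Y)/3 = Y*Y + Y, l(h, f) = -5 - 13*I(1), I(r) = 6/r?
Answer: -274518/83 ≈ -3307.4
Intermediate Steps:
l(h, f) = -83 (l(h, f) = -5 - 78/1 = -5 - 78 = -83)
k(Y) = 3*Y + 3*Y² (k(Y) = 3*(Y*Y + Y) = 3*(Y² + Y) = 3*(Y + Y²) = 3*Y + 3*Y²)
k(-303)/l(-36, 148) = (3*(-303)*(1 - 303))/(-83) = (3*(-303)*(-302))*(-1/83) = 274518*(-1/83) = -274518/83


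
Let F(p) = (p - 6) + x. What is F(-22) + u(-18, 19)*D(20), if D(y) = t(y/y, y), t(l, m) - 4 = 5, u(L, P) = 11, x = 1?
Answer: 72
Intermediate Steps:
t(l, m) = 9 (t(l, m) = 4 + 5 = 9)
D(y) = 9
F(p) = -5 + p (F(p) = (p - 6) + 1 = (-6 + p) + 1 = -5 + p)
F(-22) + u(-18, 19)*D(20) = (-5 - 22) + 11*9 = -27 + 99 = 72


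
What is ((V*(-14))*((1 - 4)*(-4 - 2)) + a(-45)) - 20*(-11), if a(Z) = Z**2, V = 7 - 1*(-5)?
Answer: -779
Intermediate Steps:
V = 12 (V = 7 + 5 = 12)
((V*(-14))*((1 - 4)*(-4 - 2)) + a(-45)) - 20*(-11) = ((12*(-14))*((1 - 4)*(-4 - 2)) + (-45)**2) - 20*(-11) = (-(-504)*(-6) + 2025) + 220 = (-168*18 + 2025) + 220 = (-3024 + 2025) + 220 = -999 + 220 = -779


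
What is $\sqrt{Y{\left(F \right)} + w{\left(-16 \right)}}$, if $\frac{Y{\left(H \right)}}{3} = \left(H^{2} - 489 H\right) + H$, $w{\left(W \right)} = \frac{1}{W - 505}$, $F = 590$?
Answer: $\frac{\sqrt{49005957619}}{521} \approx 424.9$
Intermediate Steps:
$w{\left(W \right)} = \frac{1}{-505 + W}$
$Y{\left(H \right)} = - 1464 H + 3 H^{2}$ ($Y{\left(H \right)} = 3 \left(\left(H^{2} - 489 H\right) + H\right) = 3 \left(H^{2} - 488 H\right) = - 1464 H + 3 H^{2}$)
$\sqrt{Y{\left(F \right)} + w{\left(-16 \right)}} = \sqrt{3 \cdot 590 \left(-488 + 590\right) + \frac{1}{-505 - 16}} = \sqrt{3 \cdot 590 \cdot 102 + \frac{1}{-521}} = \sqrt{180540 - \frac{1}{521}} = \sqrt{\frac{94061339}{521}} = \frac{\sqrt{49005957619}}{521}$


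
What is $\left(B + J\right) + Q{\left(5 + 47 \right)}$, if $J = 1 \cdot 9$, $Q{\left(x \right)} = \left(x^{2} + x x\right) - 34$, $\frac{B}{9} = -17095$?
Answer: $-148472$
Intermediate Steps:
$B = -153855$ ($B = 9 \left(-17095\right) = -153855$)
$Q{\left(x \right)} = -34 + 2 x^{2}$ ($Q{\left(x \right)} = \left(x^{2} + x^{2}\right) - 34 = 2 x^{2} - 34 = -34 + 2 x^{2}$)
$J = 9$
$\left(B + J\right) + Q{\left(5 + 47 \right)} = \left(-153855 + 9\right) - \left(34 - 2 \left(5 + 47\right)^{2}\right) = -153846 - \left(34 - 2 \cdot 52^{2}\right) = -153846 + \left(-34 + 2 \cdot 2704\right) = -153846 + \left(-34 + 5408\right) = -153846 + 5374 = -148472$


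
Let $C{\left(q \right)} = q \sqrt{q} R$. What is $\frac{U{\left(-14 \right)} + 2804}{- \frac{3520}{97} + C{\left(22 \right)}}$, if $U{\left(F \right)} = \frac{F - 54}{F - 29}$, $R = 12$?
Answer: $\frac{29255200}{440216843} + \frac{212831580 \sqrt{22}}{440216843} \approx 2.3341$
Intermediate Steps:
$C{\left(q \right)} = 12 q^{\frac{3}{2}}$ ($C{\left(q \right)} = q \sqrt{q} 12 = q^{\frac{3}{2}} \cdot 12 = 12 q^{\frac{3}{2}}$)
$U{\left(F \right)} = \frac{-54 + F}{-29 + F}$
$\frac{U{\left(-14 \right)} + 2804}{- \frac{3520}{97} + C{\left(22 \right)}} = \frac{\frac{-54 - 14}{-29 - 14} + 2804}{- \frac{3520}{97} + 12 \cdot 22^{\frac{3}{2}}} = \frac{\frac{1}{-43} \left(-68\right) + 2804}{\left(-3520\right) \frac{1}{97} + 12 \cdot 22 \sqrt{22}} = \frac{\left(- \frac{1}{43}\right) \left(-68\right) + 2804}{- \frac{3520}{97} + 264 \sqrt{22}} = \frac{\frac{68}{43} + 2804}{- \frac{3520}{97} + 264 \sqrt{22}} = \frac{120640}{43 \left(- \frac{3520}{97} + 264 \sqrt{22}\right)}$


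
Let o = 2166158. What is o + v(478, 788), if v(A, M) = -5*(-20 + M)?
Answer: 2162318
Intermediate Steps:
v(A, M) = 100 - 5*M
o + v(478, 788) = 2166158 + (100 - 5*788) = 2166158 + (100 - 3940) = 2166158 - 3840 = 2162318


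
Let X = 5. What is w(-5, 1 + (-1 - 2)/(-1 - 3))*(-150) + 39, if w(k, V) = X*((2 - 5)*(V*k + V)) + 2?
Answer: -16011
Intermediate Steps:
w(k, V) = 2 - 15*V - 15*V*k (w(k, V) = 5*((2 - 5)*(V*k + V)) + 2 = 5*(-3*(V + V*k)) + 2 = 5*(-3*V - 3*V*k) + 2 = (-15*V - 15*V*k) + 2 = 2 - 15*V - 15*V*k)
w(-5, 1 + (-1 - 2)/(-1 - 3))*(-150) + 39 = (2 - 15*(1 + (-1 - 2)/(-1 - 3)) - 15*(1 + (-1 - 2)/(-1 - 3))*(-5))*(-150) + 39 = (2 - 15*(1 - 3/(-4)) - 15*(1 - 3/(-4))*(-5))*(-150) + 39 = (2 - 15*(1 - 3*(-1/4)) - 15*(1 - 3*(-1/4))*(-5))*(-150) + 39 = (2 - 15*(1 + 3/4) - 15*(1 + 3/4)*(-5))*(-150) + 39 = (2 - 15*7/4 - 15*7/4*(-5))*(-150) + 39 = (2 - 105/4 + 525/4)*(-150) + 39 = 107*(-150) + 39 = -16050 + 39 = -16011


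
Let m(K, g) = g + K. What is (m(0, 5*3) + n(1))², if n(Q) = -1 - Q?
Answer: 169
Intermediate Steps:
m(K, g) = K + g
(m(0, 5*3) + n(1))² = ((0 + 5*3) + (-1 - 1*1))² = ((0 + 15) + (-1 - 1))² = (15 - 2)² = 13² = 169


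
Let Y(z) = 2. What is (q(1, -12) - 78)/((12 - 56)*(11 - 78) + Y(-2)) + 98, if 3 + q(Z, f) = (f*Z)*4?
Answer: 288971/2950 ≈ 97.956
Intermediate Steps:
q(Z, f) = -3 + 4*Z*f (q(Z, f) = -3 + (f*Z)*4 = -3 + (Z*f)*4 = -3 + 4*Z*f)
(q(1, -12) - 78)/((12 - 56)*(11 - 78) + Y(-2)) + 98 = ((-3 + 4*1*(-12)) - 78)/((12 - 56)*(11 - 78) + 2) + 98 = ((-3 - 48) - 78)/(-44*(-67) + 2) + 98 = (-51 - 78)/(2948 + 2) + 98 = -129/2950 + 98 = 288971/2950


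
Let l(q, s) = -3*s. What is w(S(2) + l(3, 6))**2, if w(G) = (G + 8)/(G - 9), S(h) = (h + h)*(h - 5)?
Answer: 484/1521 ≈ 0.31821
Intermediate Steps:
S(h) = 2*h*(-5 + h) (S(h) = (2*h)*(-5 + h) = 2*h*(-5 + h))
w(G) = (8 + G)/(-9 + G)
w(S(2) + l(3, 6))**2 = ((8 + (2*2*(-5 + 2) - 3*6))/(-9 + (2*2*(-5 + 2) - 3*6)))**2 = ((8 + (2*2*(-3) - 18))/(-9 + (2*2*(-3) - 18)))**2 = ((8 + (-12 - 18))/(-9 + (-12 - 18)))**2 = ((8 - 30)/(-9 - 30))**2 = (-22/(-39))**2 = (-1/39*(-22))**2 = (22/39)**2 = 484/1521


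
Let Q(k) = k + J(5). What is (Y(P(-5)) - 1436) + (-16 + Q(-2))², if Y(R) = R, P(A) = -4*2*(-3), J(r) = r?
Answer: -1243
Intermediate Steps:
P(A) = 24 (P(A) = -8*(-3) = 24)
Q(k) = 5 + k (Q(k) = k + 5 = 5 + k)
(Y(P(-5)) - 1436) + (-16 + Q(-2))² = (24 - 1436) + (-16 + (5 - 2))² = -1412 + (-16 + 3)² = -1412 + (-13)² = -1412 + 169 = -1243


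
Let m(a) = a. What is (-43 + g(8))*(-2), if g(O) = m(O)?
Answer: 70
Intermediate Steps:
g(O) = O
(-43 + g(8))*(-2) = (-43 + 8)*(-2) = -35*(-2) = 70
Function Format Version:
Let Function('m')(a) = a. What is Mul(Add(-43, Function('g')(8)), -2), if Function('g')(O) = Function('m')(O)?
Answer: 70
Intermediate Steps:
Function('g')(O) = O
Mul(Add(-43, Function('g')(8)), -2) = Mul(Add(-43, 8), -2) = Mul(-35, -2) = 70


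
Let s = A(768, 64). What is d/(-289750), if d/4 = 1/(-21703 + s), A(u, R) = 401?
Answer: 1/1543063625 ≈ 6.4806e-10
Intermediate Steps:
s = 401
d = -2/10651 (d = 4/(-21703 + 401) = 4/(-21302) = 4*(-1/21302) = -2/10651 ≈ -0.00018778)
d/(-289750) = -2/10651/(-289750) = -2/10651*(-1/289750) = 1/1543063625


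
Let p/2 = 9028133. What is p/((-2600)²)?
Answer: 9028133/3380000 ≈ 2.6710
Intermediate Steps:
p = 18056266 (p = 2*9028133 = 18056266)
p/((-2600)²) = 18056266/((-2600)²) = 18056266/6760000 = 18056266*(1/6760000) = 9028133/3380000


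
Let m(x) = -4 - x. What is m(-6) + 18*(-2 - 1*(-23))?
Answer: 380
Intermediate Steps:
m(-6) + 18*(-2 - 1*(-23)) = (-4 - 1*(-6)) + 18*(-2 - 1*(-23)) = (-4 + 6) + 18*(-2 + 23) = 2 + 18*21 = 2 + 378 = 380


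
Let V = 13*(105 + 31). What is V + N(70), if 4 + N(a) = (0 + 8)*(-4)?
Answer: 1732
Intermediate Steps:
V = 1768 (V = 13*136 = 1768)
N(a) = -36 (N(a) = -4 + (0 + 8)*(-4) = -4 + 8*(-4) = -4 - 32 = -36)
V + N(70) = 1768 - 36 = 1732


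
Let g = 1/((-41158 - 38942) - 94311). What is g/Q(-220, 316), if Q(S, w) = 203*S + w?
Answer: 1/7734081384 ≈ 1.2930e-10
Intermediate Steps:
Q(S, w) = w + 203*S
g = -1/174411 (g = 1/(-80100 - 94311) = 1/(-174411) = -1/174411 ≈ -5.7336e-6)
g/Q(-220, 316) = -1/(174411*(316 + 203*(-220))) = -1/(174411*(316 - 44660)) = -1/174411/(-44344) = -1/174411*(-1/44344) = 1/7734081384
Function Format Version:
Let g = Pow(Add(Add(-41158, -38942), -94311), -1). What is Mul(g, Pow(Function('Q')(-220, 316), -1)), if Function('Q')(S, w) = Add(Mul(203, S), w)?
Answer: Rational(1, 7734081384) ≈ 1.2930e-10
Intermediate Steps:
Function('Q')(S, w) = Add(w, Mul(203, S))
g = Rational(-1, 174411) (g = Pow(Add(-80100, -94311), -1) = Pow(-174411, -1) = Rational(-1, 174411) ≈ -5.7336e-6)
Mul(g, Pow(Function('Q')(-220, 316), -1)) = Mul(Rational(-1, 174411), Pow(Add(316, Mul(203, -220)), -1)) = Mul(Rational(-1, 174411), Pow(Add(316, -44660), -1)) = Mul(Rational(-1, 174411), Pow(-44344, -1)) = Mul(Rational(-1, 174411), Rational(-1, 44344)) = Rational(1, 7734081384)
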